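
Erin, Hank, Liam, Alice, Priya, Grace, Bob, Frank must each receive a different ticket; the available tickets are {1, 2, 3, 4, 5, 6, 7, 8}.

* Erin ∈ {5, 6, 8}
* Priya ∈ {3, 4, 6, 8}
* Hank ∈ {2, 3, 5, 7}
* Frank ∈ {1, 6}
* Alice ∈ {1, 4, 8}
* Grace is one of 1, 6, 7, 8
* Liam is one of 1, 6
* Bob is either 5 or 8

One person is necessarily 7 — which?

Grace

The 8 variables together cover exactly {1, 2, 3, 4, 5, 6, 7, 8} — 8 values for 8 variables — and 2 appears only in Hank's list, so Hank = 2.
The 7 still-open variables together cover exactly {1, 3, 4, 5, 6, 7, 8} — 7 values for 7 variables — and 3 appears only in Priya's list, so Priya = 3.
The 6 still-open variables together cover exactly {1, 4, 5, 6, 7, 8} — 6 values for 6 variables — and 4 appears only in Alice's list, so Alice = 4.
The 5 still-open variables together cover exactly {1, 5, 6, 7, 8} — 5 values for 5 variables — and 7 appears only in Grace's list, so Grace = 7.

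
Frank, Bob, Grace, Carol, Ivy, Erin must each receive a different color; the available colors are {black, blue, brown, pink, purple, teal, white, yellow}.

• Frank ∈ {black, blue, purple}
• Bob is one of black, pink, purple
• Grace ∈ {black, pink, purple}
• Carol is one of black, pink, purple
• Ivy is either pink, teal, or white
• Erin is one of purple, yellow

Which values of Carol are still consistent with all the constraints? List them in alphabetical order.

black, pink, purple

Bob, Grace, Carol between them cover only {black, pink, purple} — a naked triple. Remove those values from Frank, Ivy, Erin.
Frank has just one choice, so Frank = blue.
Erin has just one choice, so Erin = yellow.
No further eliminations apply; Carol can still be any of black, pink, purple.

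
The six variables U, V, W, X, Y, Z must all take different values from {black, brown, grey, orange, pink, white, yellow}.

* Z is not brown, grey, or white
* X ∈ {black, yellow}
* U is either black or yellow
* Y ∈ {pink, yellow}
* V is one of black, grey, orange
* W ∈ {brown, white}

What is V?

grey

U and X between them cover only {black, yellow} — a naked pair. Remove those values from V, Y, Z.
Y must be pink (only option left). So Z can't be pink.
Z's domain is down to {orange}, so Z = orange. Eliminate orange elsewhere: V.
So V = grey.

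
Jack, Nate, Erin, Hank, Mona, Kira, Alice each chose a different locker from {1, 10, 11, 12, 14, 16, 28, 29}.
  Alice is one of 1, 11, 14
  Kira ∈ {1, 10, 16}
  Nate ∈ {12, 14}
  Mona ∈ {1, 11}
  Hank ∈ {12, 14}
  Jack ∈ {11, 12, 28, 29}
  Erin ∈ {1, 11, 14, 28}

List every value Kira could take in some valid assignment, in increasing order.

10, 16

The 2 variables Nate and Hank are confined to {12, 14}, which locks those values in; drop them from Jack, Erin, Alice.
Mona and Alice share exactly the 2 values {1, 11}; by pigeonhole those values go to them, so strike 1, 11 from Jack, Erin, Kira.
That leaves Erin = 28. So Jack can't be 28.
That leaves Jack = 29.
No further eliminations apply; Kira can still be any of 10, 16.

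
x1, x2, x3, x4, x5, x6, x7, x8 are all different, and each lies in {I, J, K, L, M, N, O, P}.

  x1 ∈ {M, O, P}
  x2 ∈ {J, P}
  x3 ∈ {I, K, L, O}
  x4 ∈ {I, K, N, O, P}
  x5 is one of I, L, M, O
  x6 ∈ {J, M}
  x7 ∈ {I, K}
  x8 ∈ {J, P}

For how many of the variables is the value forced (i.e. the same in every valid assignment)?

3

The 8 variables draw from only 8 values {I, J, K, L, M, N, O, P}, so each is used; only x4 can be N, hence x4 = N.
The 2 variables x2 and x8 are confined to {J, P}, which locks those values in; drop them from x1, x6.
x6's domain is down to {M}, so x6 = M. Strike M from x1, x5.
x1's domain is down to {O}, so x1 = O. Strike O from x3, x5.
Determined: x1=O, x4=N, x6=M. The other variables each still have more than one consistent value. That makes 3.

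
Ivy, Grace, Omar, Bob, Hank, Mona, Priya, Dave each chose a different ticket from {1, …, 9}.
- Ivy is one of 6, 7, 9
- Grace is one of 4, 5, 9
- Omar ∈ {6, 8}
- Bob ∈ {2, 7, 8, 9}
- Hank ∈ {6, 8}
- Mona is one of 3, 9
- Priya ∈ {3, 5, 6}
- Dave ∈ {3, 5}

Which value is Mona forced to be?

The 8 variables together cover exactly {2, 3, 4, 5, 6, 7, 8, 9} — 8 values for 8 variables — and 2 appears only in Bob's list, so Bob = 2.
The 7 still-open variables together cover exactly {3, 4, 5, 6, 7, 8, 9} — 7 values for 7 variables — and 4 appears only in Grace's list, so Grace = 4.
The 6 still-open variables draw from only 6 values {3, 5, 6, 7, 8, 9}, so each is used; only Ivy can be 7, hence Ivy = 7.
Among the 5 still-open variables, 9 fits only Mona (and all 5 values in {3, 5, 6, 8, 9} must be used), so Mona = 9.

9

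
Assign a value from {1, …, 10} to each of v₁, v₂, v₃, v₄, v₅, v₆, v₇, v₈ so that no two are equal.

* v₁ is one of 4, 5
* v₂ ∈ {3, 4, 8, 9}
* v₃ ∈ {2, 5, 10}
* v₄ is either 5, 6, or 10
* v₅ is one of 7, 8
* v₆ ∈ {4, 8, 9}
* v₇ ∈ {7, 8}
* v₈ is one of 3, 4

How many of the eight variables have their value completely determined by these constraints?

1

v₅ and v₇ share exactly the 2 values {7, 8}; by pigeonhole those values go to them, so strike 7, 8 from v₂, v₆.
v₂, v₆, v₈ between them cover only {3, 4, 9} — a naked triple. Remove those values from v₁.
v₁ must be 5 (only option left). Strike 5 from v₃, v₄.
Determined: v₁=5. The other variables each still have more than one consistent value. That makes 1.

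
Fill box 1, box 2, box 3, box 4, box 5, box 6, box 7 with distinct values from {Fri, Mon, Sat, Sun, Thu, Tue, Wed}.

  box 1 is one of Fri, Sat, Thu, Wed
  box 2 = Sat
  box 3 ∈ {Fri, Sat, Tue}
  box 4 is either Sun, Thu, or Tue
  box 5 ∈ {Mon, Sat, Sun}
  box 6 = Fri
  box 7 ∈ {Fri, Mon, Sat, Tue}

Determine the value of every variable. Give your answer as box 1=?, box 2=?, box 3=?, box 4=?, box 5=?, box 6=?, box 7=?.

box 2 must be Sat (only option left). Remove Sat from box 1, box 3, box 5, box 7.
That leaves box 6 = Fri. Eliminate Fri elsewhere: box 1, box 3, box 7.
box 3 has just one choice, so box 3 = Tue. So box 4, box 7 can't be Tue.
box 7 must be Mon (only option left). Remove Mon from box 5.
box 5's domain is down to {Sun}, so box 5 = Sun. Eliminate Sun elsewhere: box 4.
box 4 must be Thu (only option left). Eliminate Thu elsewhere: box 1.
box 1 must be Wed (only option left).

box 1=Wed, box 2=Sat, box 3=Tue, box 4=Thu, box 5=Sun, box 6=Fri, box 7=Mon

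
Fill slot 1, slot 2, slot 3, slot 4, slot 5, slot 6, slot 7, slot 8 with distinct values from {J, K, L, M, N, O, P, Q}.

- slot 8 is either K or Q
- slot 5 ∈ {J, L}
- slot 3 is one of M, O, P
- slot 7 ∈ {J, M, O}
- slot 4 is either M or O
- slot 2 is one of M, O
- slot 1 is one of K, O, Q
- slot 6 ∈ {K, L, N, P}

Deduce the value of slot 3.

The 8 variables draw from only 8 values {J, K, L, M, N, O, P, Q}, so each is used; only slot 6 can be N, hence slot 6 = N.
Among the 7 still-open variables, L fits only slot 5 (and all 7 values in {J, K, L, M, O, P, Q} must be used), so slot 5 = L.
The 6 still-open variables together cover exactly {J, K, M, O, P, Q} — 6 values for 6 variables — and J appears only in slot 7's list, so slot 7 = J.
The 5 still-open variables draw from only 5 values {K, M, O, P, Q}, so each is used; only slot 3 can be P, hence slot 3 = P.

P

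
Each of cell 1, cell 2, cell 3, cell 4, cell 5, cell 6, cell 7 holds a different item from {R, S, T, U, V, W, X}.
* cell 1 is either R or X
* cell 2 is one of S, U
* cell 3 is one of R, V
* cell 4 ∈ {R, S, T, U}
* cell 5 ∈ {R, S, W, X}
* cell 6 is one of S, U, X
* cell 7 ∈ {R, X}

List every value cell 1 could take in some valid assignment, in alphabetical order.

R, X

The 7 variables together cover exactly {R, S, T, U, V, W, X} — 7 values for 7 variables — and T appears only in cell 4's list, so cell 4 = T.
The 6 still-open variables together cover exactly {R, S, U, V, W, X} — 6 values for 6 variables — and V appears only in cell 3's list, so cell 3 = V.
The 5 still-open variables draw from only 5 values {R, S, U, W, X}, so each is used; only cell 5 can be W, hence cell 5 = W.
cell 1 and cell 7 between them cover only {R, X} — a naked pair. Remove those values from cell 6.
No further eliminations apply; cell 1 can still be any of R, X.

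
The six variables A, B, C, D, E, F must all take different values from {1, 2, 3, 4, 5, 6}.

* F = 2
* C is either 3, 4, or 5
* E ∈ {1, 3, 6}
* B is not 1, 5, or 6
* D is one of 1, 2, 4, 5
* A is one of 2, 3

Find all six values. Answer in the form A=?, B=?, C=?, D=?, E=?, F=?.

A=3, B=4, C=5, D=1, E=6, F=2

F must be 2 (only option left). Remove 2 from A, B, D.
A must be 3 (only option left). Remove 3 from B, C, E.
That leaves B = 4. So C, D can't be 4.
C's domain is down to {5}, so C = 5. Strike 5 from D.
D has just one choice, so D = 1. So E can't be 1.
E has just one choice, so E = 6.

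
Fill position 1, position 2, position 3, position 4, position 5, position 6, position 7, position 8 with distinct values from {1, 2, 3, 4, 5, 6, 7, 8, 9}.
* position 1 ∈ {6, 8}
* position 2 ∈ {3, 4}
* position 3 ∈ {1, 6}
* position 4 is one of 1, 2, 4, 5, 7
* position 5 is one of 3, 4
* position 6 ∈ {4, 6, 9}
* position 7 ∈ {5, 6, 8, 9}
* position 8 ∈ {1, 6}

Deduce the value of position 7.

The 2 variables position 2 and position 5 are confined to {3, 4}, which locks those values in; drop them from position 4, position 6.
position 3 and position 8 share exactly the 2 values {1, 6}; by pigeonhole those values go to them, so strike 1, 6 from position 1, position 4, position 6, position 7.
position 1's domain is down to {8}, so position 1 = 8. Strike 8 from position 7.
position 6 must be 9 (only option left). Eliminate 9 elsewhere: position 7.
So position 7 = 5.

5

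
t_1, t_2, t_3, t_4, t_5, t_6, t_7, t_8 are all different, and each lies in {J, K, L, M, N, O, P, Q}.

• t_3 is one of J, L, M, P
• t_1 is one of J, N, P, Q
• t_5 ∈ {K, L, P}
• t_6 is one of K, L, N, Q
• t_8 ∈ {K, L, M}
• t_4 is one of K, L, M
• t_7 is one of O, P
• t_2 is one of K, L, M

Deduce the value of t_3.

The 8 variables draw from only 8 values {J, K, L, M, N, O, P, Q}, so each is used; only t_7 can be O, hence t_7 = O.
t_2, t_4, t_8 between them cover only {K, L, M} — a naked triple. Remove those values from t_3, t_5, t_6.
t_5 must be P (only option left). Eliminate P elsewhere: t_1, t_3.
So t_3 = J.

J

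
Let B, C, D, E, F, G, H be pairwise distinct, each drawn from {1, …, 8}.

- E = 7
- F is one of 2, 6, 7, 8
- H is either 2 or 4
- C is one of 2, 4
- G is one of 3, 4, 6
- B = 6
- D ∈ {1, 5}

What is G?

3

B has just one choice, so B = 6. Eliminate 6 elsewhere: F, G.
E must be 7 (only option left). Strike 7 from F.
The 2 variables C and H are confined to {2, 4}, which locks those values in; drop them from F, G.
So G = 3.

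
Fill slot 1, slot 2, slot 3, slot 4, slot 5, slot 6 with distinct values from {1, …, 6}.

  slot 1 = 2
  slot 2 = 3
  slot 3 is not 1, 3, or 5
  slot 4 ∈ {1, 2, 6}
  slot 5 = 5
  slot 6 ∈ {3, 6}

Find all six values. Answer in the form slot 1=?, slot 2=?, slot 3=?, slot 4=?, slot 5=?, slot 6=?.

slot 1=2, slot 2=3, slot 3=4, slot 4=1, slot 5=5, slot 6=6

slot 1 has just one choice, so slot 1 = 2. Eliminate 2 elsewhere: slot 3, slot 4.
That leaves slot 2 = 3. Remove 3 from slot 6.
slot 5's domain is down to {5}, so slot 5 = 5.
That leaves slot 6 = 6. Strike 6 from slot 3, slot 4.
slot 3's domain is down to {4}, so slot 3 = 4.
slot 4's domain is down to {1}, so slot 4 = 1.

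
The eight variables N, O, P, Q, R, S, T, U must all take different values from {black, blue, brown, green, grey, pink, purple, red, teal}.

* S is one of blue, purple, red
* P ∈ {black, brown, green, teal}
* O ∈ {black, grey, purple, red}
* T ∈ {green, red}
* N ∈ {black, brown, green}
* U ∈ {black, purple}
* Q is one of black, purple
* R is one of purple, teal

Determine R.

Among the 8 variables, blue fits only S (and all 8 values in {black, blue, brown, green, grey, purple, red, teal} must be used), so S = blue.
Among the 7 still-open variables, grey fits only O (and all 7 values in {black, brown, green, grey, purple, red, teal} must be used), so O = grey.
Among the 6 still-open variables, red fits only T (and all 6 values in {black, brown, green, purple, red, teal} must be used), so T = red.
Q and U between them cover only {black, purple} — a naked pair. Remove those values from N, P, R.
So R = teal.

teal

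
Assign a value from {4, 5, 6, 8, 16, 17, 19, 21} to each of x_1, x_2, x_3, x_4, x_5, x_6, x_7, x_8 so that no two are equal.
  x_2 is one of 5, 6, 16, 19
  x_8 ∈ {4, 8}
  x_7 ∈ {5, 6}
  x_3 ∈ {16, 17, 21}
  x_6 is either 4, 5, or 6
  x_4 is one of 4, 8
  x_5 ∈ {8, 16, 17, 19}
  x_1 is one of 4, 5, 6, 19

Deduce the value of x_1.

19

The 8 variables together cover exactly {4, 5, 6, 8, 16, 17, 19, 21} — 8 values for 8 variables — and 21 appears only in x_3's list, so x_3 = 21.
The 7 still-open variables draw from only 7 values {4, 5, 6, 8, 16, 17, 19}, so each is used; only x_5 can be 17, hence x_5 = 17.
The 6 still-open variables together cover exactly {4, 5, 6, 8, 16, 19} — 6 values for 6 variables — and 16 appears only in x_2's list, so x_2 = 16.
The 5 still-open variables draw from only 5 values {4, 5, 6, 8, 19}, so each is used; only x_1 can be 19, hence x_1 = 19.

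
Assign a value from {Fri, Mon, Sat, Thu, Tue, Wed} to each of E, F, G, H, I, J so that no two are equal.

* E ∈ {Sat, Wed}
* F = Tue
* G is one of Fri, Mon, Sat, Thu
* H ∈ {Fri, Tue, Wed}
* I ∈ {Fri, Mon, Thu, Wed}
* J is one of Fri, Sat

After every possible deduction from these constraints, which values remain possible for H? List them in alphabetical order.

Fri, Wed

F must be Tue (only option left). So H can't be Tue.
E, H, J between them cover only {Fri, Sat, Wed} — a naked triple. Remove those values from G, I.
No further eliminations apply; H can still be any of Fri, Wed.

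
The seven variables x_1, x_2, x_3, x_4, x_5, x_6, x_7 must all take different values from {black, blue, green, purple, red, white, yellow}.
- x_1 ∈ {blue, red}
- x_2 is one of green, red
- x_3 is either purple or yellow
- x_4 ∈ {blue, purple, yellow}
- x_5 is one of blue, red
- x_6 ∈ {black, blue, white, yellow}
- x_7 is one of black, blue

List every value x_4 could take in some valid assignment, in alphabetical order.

purple, yellow

The 7 variables together cover exactly {black, blue, green, purple, red, white, yellow} — 7 values for 7 variables — and green appears only in x_2's list, so x_2 = green.
The 6 still-open variables together cover exactly {black, blue, purple, red, white, yellow} — 6 values for 6 variables — and white appears only in x_6's list, so x_6 = white.
The 5 still-open variables together cover exactly {black, blue, purple, red, yellow} — 5 values for 5 variables — and black appears only in x_7's list, so x_7 = black.
The 2 variables x_1 and x_5 are confined to {blue, red}, which locks those values in; drop them from x_4.
No further eliminations apply; x_4 can still be any of purple, yellow.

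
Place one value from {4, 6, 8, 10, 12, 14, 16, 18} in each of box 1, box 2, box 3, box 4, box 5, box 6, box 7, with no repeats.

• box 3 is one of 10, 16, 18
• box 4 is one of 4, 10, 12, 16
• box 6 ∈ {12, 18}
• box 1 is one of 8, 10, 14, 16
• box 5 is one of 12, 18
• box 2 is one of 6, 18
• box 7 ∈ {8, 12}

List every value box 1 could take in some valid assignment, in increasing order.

10, 14, 16

The 2 variables box 5 and box 6 are confined to {12, 18}, which locks those values in; drop them from box 2, box 3, box 4, box 7.
That leaves box 2 = 6.
That leaves box 7 = 8. Remove 8 from box 1.
No further eliminations apply; box 1 can still be any of 10, 14, 16.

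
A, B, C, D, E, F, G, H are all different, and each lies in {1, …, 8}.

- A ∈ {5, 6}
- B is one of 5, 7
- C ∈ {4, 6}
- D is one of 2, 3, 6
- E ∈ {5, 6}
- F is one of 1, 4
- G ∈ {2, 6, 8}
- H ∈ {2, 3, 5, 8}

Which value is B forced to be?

Among the 8 variables, 1 fits only F (and all 8 values in {1, 2, 3, 4, 5, 6, 7, 8} must be used), so F = 1.
The 7 still-open variables draw from only 7 values {2, 3, 4, 5, 6, 7, 8}, so each is used; only C can be 4, hence C = 4.
The 6 still-open variables together cover exactly {2, 3, 5, 6, 7, 8} — 6 values for 6 variables — and 7 appears only in B's list, so B = 7.

7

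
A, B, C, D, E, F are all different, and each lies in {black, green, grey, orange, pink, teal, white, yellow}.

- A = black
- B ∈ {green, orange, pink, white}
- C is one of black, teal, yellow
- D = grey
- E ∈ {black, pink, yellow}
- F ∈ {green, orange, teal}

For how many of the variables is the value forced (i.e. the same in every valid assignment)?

A must be black (only option left). Eliminate black elsewhere: C, E.
D's domain is down to {grey}, so D = grey.
Determined: A=black, D=grey. The other variables each still have more than one consistent value. That makes 2.

2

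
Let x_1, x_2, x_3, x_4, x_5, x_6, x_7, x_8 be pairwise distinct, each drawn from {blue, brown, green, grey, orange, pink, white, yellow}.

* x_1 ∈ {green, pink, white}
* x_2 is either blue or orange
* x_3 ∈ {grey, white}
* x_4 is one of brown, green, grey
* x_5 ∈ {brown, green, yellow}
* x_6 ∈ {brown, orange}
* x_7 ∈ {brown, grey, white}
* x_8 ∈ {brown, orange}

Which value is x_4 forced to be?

The 8 variables draw from only 8 values {blue, brown, green, grey, orange, pink, white, yellow}, so each is used; only x_2 can be blue, hence x_2 = blue.
The 7 still-open variables together cover exactly {brown, green, grey, orange, pink, white, yellow} — 7 values for 7 variables — and pink appears only in x_1's list, so x_1 = pink.
Among the 6 still-open variables, yellow fits only x_5 (and all 6 values in {brown, green, grey, orange, white, yellow} must be used), so x_5 = yellow.
The 5 still-open variables together cover exactly {brown, green, grey, orange, white} — 5 values for 5 variables — and green appears only in x_4's list, so x_4 = green.

green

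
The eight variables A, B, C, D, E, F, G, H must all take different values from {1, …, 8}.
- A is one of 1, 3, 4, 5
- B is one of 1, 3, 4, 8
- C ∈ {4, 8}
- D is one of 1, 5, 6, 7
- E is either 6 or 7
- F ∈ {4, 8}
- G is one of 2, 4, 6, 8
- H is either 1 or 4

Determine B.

3

Among the 8 variables, 2 fits only G (and all 8 values in {1, 2, 3, 4, 5, 6, 7, 8} must be used), so G = 2.
C and F between them cover only {4, 8} — a naked pair. Remove those values from A, B, H.
H has just one choice, so H = 1. Remove 1 from A, B, D.
So B = 3.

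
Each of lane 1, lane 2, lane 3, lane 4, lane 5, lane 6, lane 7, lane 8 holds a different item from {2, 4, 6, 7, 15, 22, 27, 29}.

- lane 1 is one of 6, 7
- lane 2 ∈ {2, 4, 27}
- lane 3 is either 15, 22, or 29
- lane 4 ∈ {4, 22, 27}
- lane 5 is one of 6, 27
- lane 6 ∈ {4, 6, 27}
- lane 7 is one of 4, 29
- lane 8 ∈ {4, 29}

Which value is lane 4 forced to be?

22

The 8 variables together cover exactly {2, 4, 6, 7, 15, 22, 27, 29} — 8 values for 8 variables — and 2 appears only in lane 2's list, so lane 2 = 2.
Among the 7 still-open variables, 7 fits only lane 1 (and all 7 values in {4, 6, 7, 15, 22, 27, 29} must be used), so lane 1 = 7.
The 6 still-open variables together cover exactly {4, 6, 15, 22, 27, 29} — 6 values for 6 variables — and 15 appears only in lane 3's list, so lane 3 = 15.
The 5 still-open variables together cover exactly {4, 6, 22, 27, 29} — 5 values for 5 variables — and 22 appears only in lane 4's list, so lane 4 = 22.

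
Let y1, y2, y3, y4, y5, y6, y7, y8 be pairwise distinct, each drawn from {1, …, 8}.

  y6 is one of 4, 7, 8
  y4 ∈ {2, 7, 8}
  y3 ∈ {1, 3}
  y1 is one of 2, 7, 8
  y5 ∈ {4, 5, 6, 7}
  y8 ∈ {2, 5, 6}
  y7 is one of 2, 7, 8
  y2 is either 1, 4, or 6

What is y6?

The 8 variables together cover exactly {1, 2, 3, 4, 5, 6, 7, 8} — 8 values for 8 variables — and 3 appears only in y3's list, so y3 = 3.
Among the 7 still-open variables, 1 fits only y2 (and all 7 values in {1, 2, 4, 5, 6, 7, 8} must be used), so y2 = 1.
y1, y4, y7 share exactly the 3 values {2, 7, 8}; by pigeonhole those values go to them, so strike 2, 7, 8 from y5, y6, y8.
So y6 = 4.

4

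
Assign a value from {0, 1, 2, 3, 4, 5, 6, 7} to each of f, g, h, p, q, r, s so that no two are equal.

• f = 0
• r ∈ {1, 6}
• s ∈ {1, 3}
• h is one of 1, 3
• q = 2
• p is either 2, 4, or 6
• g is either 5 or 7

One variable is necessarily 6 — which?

f must be 0 (only option left).
q's domain is down to {2}, so q = 2. Eliminate 2 elsewhere: p.
h and s share exactly the 2 values {1, 3}; by pigeonhole those values go to them, so strike 1, 3 from r.
So 6 goes to r.

r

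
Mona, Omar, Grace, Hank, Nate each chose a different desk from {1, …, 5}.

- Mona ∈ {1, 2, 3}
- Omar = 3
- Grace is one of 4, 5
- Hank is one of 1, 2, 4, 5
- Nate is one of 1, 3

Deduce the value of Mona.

Omar must be 3 (only option left). Remove 3 from Mona, Nate.
That leaves Nate = 1. Eliminate 1 elsewhere: Mona, Hank.
So Mona = 2.

2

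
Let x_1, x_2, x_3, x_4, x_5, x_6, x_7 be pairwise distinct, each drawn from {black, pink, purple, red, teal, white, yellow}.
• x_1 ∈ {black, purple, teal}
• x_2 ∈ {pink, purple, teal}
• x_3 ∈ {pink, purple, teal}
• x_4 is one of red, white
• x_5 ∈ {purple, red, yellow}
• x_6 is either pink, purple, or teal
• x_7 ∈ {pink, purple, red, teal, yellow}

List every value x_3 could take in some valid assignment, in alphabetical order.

pink, purple, teal

The 7 variables together cover exactly {black, pink, purple, red, teal, white, yellow} — 7 values for 7 variables — and black appears only in x_1's list, so x_1 = black.
The 6 still-open variables together cover exactly {pink, purple, red, teal, white, yellow} — 6 values for 6 variables — and white appears only in x_4's list, so x_4 = white.
x_2, x_3, x_6 between them cover only {pink, purple, teal} — a naked triple. Remove those values from x_5, x_7.
No further eliminations apply; x_3 can still be any of pink, purple, teal.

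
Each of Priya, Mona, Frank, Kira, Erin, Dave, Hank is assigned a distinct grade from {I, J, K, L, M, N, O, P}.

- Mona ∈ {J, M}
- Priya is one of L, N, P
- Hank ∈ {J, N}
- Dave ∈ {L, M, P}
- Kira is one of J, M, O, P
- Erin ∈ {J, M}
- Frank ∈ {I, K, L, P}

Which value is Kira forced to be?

Mona and Erin share exactly the 2 values {J, M}; by pigeonhole those values go to them, so strike J, M from Kira, Dave, Hank.
That leaves Hank = N. Remove N from Priya.
Priya and Dave between them cover only {L, P} — a naked pair. Remove those values from Frank, Kira.
So Kira = O.

O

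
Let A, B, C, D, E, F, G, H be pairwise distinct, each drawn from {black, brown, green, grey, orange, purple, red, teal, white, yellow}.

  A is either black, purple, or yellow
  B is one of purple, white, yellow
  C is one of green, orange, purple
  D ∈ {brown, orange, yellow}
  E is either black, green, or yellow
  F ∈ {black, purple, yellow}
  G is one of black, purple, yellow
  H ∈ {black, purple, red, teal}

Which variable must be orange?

C

A, F, G between them cover only {black, purple, yellow} — a naked triple. Remove those values from B, C, D, E, H.
B's domain is down to {white}, so B = white.
That leaves E = green. So C can't be green.
So orange goes to C.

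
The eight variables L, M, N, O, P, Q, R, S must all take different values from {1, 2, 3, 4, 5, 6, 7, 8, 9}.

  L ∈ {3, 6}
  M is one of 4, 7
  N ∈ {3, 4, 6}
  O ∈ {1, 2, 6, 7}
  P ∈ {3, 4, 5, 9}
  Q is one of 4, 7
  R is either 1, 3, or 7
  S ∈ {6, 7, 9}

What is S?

9

The 8 variables together cover exactly {1, 2, 3, 4, 5, 6, 7, 9} — 8 values for 8 variables — and 2 appears only in O's list, so O = 2.
Among the 7 still-open variables, 1 fits only R (and all 7 values in {1, 3, 4, 5, 6, 7, 9} must be used), so R = 1.
Among the 6 still-open variables, 5 fits only P (and all 6 values in {3, 4, 5, 6, 7, 9} must be used), so P = 5.
The 5 still-open variables together cover exactly {3, 4, 6, 7, 9} — 5 values for 5 variables — and 9 appears only in S's list, so S = 9.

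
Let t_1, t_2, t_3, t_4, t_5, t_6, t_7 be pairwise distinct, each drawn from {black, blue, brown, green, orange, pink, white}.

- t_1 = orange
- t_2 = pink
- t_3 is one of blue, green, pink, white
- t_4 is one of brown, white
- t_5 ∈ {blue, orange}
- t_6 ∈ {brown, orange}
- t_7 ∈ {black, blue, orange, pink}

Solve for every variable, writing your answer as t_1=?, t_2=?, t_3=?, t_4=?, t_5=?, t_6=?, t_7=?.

t_1=orange, t_2=pink, t_3=green, t_4=white, t_5=blue, t_6=brown, t_7=black

t_1 has just one choice, so t_1 = orange. Strike orange from t_5, t_6, t_7.
t_2 has just one choice, so t_2 = pink. Eliminate pink elsewhere: t_3, t_7.
t_5's domain is down to {blue}, so t_5 = blue. Strike blue from t_3, t_7.
t_6 must be brown (only option left). Remove brown from t_4.
That leaves t_7 = black.
t_4's domain is down to {white}, so t_4 = white. Remove white from t_3.
t_3's domain is down to {green}, so t_3 = green.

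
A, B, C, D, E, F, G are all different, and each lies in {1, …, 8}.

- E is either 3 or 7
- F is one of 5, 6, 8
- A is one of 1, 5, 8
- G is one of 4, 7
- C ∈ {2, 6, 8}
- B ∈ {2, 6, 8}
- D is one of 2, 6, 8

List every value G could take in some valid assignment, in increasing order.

4, 7

The 3 variables B, C, D are confined to {2, 6, 8}, which locks those values in; drop them from A, F.
That leaves F = 5. Remove 5 from A.
A has just one choice, so A = 1.
No further eliminations apply; G can still be any of 4, 7.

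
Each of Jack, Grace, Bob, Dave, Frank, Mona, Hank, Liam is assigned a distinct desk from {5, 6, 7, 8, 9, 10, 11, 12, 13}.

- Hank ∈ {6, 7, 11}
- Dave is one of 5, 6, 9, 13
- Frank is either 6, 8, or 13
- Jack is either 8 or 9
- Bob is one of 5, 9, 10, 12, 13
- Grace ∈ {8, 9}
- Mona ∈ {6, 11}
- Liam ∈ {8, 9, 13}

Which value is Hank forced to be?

7

The 2 variables Jack and Grace are confined to {8, 9}, which locks those values in; drop them from Bob, Dave, Frank, Liam.
Liam has just one choice, so Liam = 13. So Bob, Dave, Frank can't be 13.
Frank must be 6 (only option left). Strike 6 from Dave, Mona, Hank.
Mona must be 11 (only option left). Remove 11 from Hank.
So Hank = 7.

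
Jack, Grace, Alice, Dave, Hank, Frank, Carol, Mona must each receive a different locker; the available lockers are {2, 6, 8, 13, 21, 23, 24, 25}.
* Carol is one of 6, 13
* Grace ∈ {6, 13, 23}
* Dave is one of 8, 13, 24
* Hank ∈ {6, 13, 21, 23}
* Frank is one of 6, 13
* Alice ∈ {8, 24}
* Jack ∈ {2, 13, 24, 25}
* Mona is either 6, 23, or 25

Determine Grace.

Among the 8 variables, 2 fits only Jack (and all 8 values in {2, 6, 8, 13, 21, 23, 24, 25} must be used), so Jack = 2.
The 7 still-open variables draw from only 7 values {6, 8, 13, 21, 23, 24, 25}, so each is used; only Hank can be 21, hence Hank = 21.
Among the 6 still-open variables, 25 fits only Mona (and all 6 values in {6, 8, 13, 23, 24, 25} must be used), so Mona = 25.
The 5 still-open variables draw from only 5 values {6, 8, 13, 23, 24}, so each is used; only Grace can be 23, hence Grace = 23.

23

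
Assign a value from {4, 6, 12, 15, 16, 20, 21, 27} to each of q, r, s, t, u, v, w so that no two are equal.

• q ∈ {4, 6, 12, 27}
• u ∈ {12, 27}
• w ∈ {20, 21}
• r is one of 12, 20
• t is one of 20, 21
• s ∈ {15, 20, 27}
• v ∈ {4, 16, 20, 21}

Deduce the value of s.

The 2 variables t and w are confined to {20, 21}, which locks those values in; drop them from r, s, v.
That leaves r = 12. Strike 12 from q, u.
u has just one choice, so u = 27. So q, s can't be 27.
So s = 15.

15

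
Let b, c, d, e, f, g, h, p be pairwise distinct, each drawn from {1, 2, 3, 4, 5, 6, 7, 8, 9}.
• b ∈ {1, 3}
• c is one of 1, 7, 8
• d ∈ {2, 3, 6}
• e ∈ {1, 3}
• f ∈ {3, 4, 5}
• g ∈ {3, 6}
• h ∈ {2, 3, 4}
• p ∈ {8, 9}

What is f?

5

The 2 variables b and e are confined to {1, 3}, which locks those values in; drop them from c, d, f, g, h.
That leaves g = 6. Remove 6 from d.
d's domain is down to {2}, so d = 2. Eliminate 2 elsewhere: h.
h must be 4 (only option left). Eliminate 4 elsewhere: f.
So f = 5.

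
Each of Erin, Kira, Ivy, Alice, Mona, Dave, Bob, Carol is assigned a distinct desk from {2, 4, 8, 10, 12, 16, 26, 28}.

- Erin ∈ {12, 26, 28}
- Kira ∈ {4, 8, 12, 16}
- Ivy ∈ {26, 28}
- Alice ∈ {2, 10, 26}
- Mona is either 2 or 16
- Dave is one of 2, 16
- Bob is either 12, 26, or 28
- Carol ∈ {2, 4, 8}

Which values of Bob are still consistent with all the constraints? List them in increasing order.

Among the 8 variables, 10 fits only Alice (and all 8 values in {2, 4, 8, 10, 12, 16, 26, 28} must be used), so Alice = 10.
Mona and Dave between them cover only {2, 16} — a naked pair. Remove those values from Kira, Carol.
Erin, Ivy, Bob share exactly the 3 values {12, 26, 28}; by pigeonhole those values go to them, so strike 12, 26, 28 from Kira.
No further eliminations apply; Bob can still be any of 12, 26, 28.

12, 26, 28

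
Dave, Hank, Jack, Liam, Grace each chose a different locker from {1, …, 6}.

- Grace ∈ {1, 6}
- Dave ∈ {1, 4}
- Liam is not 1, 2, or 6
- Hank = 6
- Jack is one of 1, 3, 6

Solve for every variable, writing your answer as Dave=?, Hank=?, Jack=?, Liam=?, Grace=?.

Dave=4, Hank=6, Jack=3, Liam=5, Grace=1

Hank's domain is down to {6}, so Hank = 6. Eliminate 6 elsewhere: Jack, Grace.
Grace's domain is down to {1}, so Grace = 1. Eliminate 1 elsewhere: Dave, Jack.
Dave has just one choice, so Dave = 4. Remove 4 from Liam.
That leaves Jack = 3. Eliminate 3 elsewhere: Liam.
Liam's domain is down to {5}, so Liam = 5.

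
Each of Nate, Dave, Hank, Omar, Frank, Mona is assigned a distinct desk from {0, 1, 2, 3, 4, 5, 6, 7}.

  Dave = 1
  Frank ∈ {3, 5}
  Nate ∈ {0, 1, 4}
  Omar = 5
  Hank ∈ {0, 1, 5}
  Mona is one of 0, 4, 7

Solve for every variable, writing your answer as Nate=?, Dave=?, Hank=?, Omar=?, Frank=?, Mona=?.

Nate=4, Dave=1, Hank=0, Omar=5, Frank=3, Mona=7

Dave has just one choice, so Dave = 1. So Nate, Hank can't be 1.
Omar has just one choice, so Omar = 5. So Hank, Frank can't be 5.
Frank's domain is down to {3}, so Frank = 3.
Hank's domain is down to {0}, so Hank = 0. Remove 0 from Nate, Mona.
Nate must be 4 (only option left). Eliminate 4 elsewhere: Mona.
Mona has just one choice, so Mona = 7.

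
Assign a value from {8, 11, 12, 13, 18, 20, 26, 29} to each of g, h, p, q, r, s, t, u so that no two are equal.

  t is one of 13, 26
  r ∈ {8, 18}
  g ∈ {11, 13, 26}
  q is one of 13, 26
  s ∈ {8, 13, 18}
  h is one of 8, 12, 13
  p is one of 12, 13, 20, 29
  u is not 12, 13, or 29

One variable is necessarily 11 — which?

g

The 8 variables draw from only 8 values {8, 11, 12, 13, 18, 20, 26, 29}, so each is used; only p can be 29, hence p = 29.
The 7 still-open variables together cover exactly {8, 11, 12, 13, 18, 20, 26} — 7 values for 7 variables — and 12 appears only in h's list, so h = 12.
The 6 still-open variables draw from only 6 values {8, 11, 13, 18, 20, 26}, so each is used; only u can be 20, hence u = 20.
Among the 5 still-open variables, 11 fits only g (and all 5 values in {8, 11, 13, 18, 26} must be used), so g = 11.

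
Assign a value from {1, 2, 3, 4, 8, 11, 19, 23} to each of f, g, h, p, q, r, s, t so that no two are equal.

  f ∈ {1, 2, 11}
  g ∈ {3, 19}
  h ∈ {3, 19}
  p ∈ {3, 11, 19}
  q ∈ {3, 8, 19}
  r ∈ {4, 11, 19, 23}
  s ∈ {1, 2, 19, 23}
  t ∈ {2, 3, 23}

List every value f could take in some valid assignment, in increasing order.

The 8 variables draw from only 8 values {1, 2, 3, 4, 8, 11, 19, 23}, so each is used; only r can be 4, hence r = 4.
Among the 7 still-open variables, 8 fits only q (and all 7 values in {1, 2, 3, 8, 11, 19, 23} must be used), so q = 8.
g and h between them cover only {3, 19} — a naked pair. Remove those values from p, s, t.
p must be 11 (only option left). Remove 11 from f.
No further eliminations apply; f can still be any of 1, 2.

1, 2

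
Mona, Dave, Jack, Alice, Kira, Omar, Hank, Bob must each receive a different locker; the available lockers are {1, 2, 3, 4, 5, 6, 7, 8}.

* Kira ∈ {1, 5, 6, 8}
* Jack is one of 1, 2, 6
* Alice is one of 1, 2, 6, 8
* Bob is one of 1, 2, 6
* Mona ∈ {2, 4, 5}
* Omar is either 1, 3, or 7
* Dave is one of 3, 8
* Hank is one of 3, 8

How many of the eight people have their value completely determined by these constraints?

3

The 8 variables together cover exactly {1, 2, 3, 4, 5, 6, 7, 8} — 8 values for 8 variables — and 4 appears only in Mona's list, so Mona = 4.
The 7 still-open variables draw from only 7 values {1, 2, 3, 5, 6, 7, 8}, so each is used; only Kira can be 5, hence Kira = 5.
The 6 still-open variables together cover exactly {1, 2, 3, 6, 7, 8} — 6 values for 6 variables — and 7 appears only in Omar's list, so Omar = 7.
The 2 variables Dave and Hank are confined to {3, 8}, which locks those values in; drop them from Alice.
Determined: Mona=4, Kira=5, Omar=7. The other people each still have more than one consistent value. That makes 3.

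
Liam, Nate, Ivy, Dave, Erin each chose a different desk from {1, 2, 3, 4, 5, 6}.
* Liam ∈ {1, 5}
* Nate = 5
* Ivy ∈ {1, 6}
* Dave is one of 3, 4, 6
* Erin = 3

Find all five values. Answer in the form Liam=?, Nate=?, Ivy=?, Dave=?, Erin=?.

Liam=1, Nate=5, Ivy=6, Dave=4, Erin=3

Nate's domain is down to {5}, so Nate = 5. So Liam can't be 5.
Erin must be 3 (only option left). So Dave can't be 3.
Liam must be 1 (only option left). So Ivy can't be 1.
That leaves Ivy = 6. Eliminate 6 elsewhere: Dave.
Dave's domain is down to {4}, so Dave = 4.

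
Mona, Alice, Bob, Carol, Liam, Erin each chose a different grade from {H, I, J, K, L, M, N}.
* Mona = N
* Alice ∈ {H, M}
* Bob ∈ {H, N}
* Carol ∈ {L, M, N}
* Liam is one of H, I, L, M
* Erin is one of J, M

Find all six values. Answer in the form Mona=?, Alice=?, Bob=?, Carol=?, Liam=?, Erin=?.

Mona=N, Alice=M, Bob=H, Carol=L, Liam=I, Erin=J

Mona has just one choice, so Mona = N. Strike N from Bob, Carol.
Bob has just one choice, so Bob = H. So Alice, Liam can't be H.
Alice has just one choice, so Alice = M. Remove M from Carol, Liam, Erin.
Carol must be L (only option left). Eliminate L elsewhere: Liam.
That leaves Liam = I.
Erin's domain is down to {J}, so Erin = J.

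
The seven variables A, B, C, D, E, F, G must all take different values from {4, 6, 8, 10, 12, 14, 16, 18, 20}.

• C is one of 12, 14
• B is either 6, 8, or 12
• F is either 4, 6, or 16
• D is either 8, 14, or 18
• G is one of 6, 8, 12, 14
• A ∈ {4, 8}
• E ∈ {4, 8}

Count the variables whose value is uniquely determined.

The 7 variables together cover exactly {4, 6, 8, 12, 14, 16, 18} — 7 values for 7 variables — and 16 appears only in F's list, so F = 16.
Among the 6 still-open variables, 18 fits only D (and all 6 values in {4, 6, 8, 12, 14, 18} must be used), so D = 18.
A and E share exactly the 2 values {4, 8}; by pigeonhole those values go to them, so strike 4, 8 from B, G.
Determined: D=18, F=16. The other variables each still have more than one consistent value. That makes 2.

2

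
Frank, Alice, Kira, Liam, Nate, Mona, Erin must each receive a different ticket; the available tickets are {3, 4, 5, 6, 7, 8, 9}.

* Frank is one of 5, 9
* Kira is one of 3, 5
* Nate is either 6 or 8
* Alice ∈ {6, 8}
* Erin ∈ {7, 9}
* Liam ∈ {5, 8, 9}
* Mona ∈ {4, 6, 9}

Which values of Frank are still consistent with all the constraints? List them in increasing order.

5, 9

The 7 variables draw from only 7 values {3, 4, 5, 6, 7, 8, 9}, so each is used; only Kira can be 3, hence Kira = 3.
The 6 still-open variables together cover exactly {4, 5, 6, 7, 8, 9} — 6 values for 6 variables — and 4 appears only in Mona's list, so Mona = 4.
The 5 still-open variables together cover exactly {5, 6, 7, 8, 9} — 5 values for 5 variables — and 7 appears only in Erin's list, so Erin = 7.
Alice and Nate between them cover only {6, 8} — a naked pair. Remove those values from Liam.
No further eliminations apply; Frank can still be any of 5, 9.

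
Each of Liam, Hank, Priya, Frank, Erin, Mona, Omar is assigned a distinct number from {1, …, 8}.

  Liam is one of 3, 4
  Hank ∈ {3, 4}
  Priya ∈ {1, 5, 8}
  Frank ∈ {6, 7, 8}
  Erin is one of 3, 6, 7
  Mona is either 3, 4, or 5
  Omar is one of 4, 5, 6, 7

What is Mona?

5

The 7 variables draw from only 7 values {1, 3, 4, 5, 6, 7, 8}, so each is used; only Priya can be 1, hence Priya = 1.
The 6 still-open variables draw from only 6 values {3, 4, 5, 6, 7, 8}, so each is used; only Frank can be 8, hence Frank = 8.
Liam and Hank between them cover only {3, 4} — a naked pair. Remove those values from Erin, Mona, Omar.
So Mona = 5.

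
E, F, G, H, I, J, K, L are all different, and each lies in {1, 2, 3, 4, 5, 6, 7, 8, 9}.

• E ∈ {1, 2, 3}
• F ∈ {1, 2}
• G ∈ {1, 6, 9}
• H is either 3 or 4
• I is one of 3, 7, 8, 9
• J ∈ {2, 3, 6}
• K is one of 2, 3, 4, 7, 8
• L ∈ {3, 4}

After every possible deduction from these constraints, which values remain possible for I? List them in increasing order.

H and L share exactly the 2 values {3, 4}; by pigeonhole those values go to them, so strike 3, 4 from E, I, J, K.
The 2 variables E and F are confined to {1, 2}, which locks those values in; drop them from G, J, K.
J must be 6 (only option left). Strike 6 from G.
G has just one choice, so G = 9. Eliminate 9 elsewhere: I.
No further eliminations apply; I can still be any of 7, 8.

7, 8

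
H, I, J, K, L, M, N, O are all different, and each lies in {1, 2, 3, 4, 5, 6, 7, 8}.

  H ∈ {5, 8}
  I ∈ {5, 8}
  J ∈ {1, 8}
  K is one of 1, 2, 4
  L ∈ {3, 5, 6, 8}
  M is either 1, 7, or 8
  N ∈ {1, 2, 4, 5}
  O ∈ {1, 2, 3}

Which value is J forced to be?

The 8 variables together cover exactly {1, 2, 3, 4, 5, 6, 7, 8} — 8 values for 8 variables — and 6 appears only in L's list, so L = 6.
The 7 still-open variables draw from only 7 values {1, 2, 3, 4, 5, 7, 8}, so each is used; only O can be 3, hence O = 3.
The 6 still-open variables draw from only 6 values {1, 2, 4, 5, 7, 8}, so each is used; only M can be 7, hence M = 7.
H and I between them cover only {5, 8} — a naked pair. Remove those values from J, N.
So J = 1.

1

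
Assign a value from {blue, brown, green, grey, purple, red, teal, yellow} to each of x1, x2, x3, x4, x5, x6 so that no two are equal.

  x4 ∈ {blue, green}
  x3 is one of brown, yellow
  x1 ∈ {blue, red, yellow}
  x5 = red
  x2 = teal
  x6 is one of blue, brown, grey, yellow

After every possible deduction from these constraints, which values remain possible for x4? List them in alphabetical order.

blue, green

x2 must be teal (only option left).
x5 has just one choice, so x5 = red. Remove red from x1.
No further eliminations apply; x4 can still be any of blue, green.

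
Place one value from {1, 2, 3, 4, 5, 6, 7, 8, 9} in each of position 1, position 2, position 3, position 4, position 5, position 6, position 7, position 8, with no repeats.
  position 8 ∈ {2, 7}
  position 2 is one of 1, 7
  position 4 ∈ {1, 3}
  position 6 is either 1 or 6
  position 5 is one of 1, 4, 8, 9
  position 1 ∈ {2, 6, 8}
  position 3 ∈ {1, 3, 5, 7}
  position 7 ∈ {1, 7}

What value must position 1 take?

8

position 2 and position 7 share exactly the 2 values {1, 7}; by pigeonhole those values go to them, so strike 1, 7 from position 3, position 4, position 5, position 6, position 8.
position 4 has just one choice, so position 4 = 3. So position 3 can't be 3.
position 6 must be 6 (only option left). Strike 6 from position 1.
position 8 must be 2 (only option left). Eliminate 2 elsewhere: position 1.
So position 1 = 8.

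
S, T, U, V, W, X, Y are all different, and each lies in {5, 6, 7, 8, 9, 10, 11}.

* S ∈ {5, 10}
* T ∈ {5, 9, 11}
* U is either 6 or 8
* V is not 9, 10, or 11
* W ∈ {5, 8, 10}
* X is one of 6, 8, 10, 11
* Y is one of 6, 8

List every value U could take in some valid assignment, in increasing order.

The 7 variables together cover exactly {5, 6, 7, 8, 9, 10, 11} — 7 values for 7 variables — and 7 appears only in V's list, so V = 7.
The 6 still-open variables draw from only 6 values {5, 6, 8, 9, 10, 11}, so each is used; only T can be 9, hence T = 9.
Among the 5 still-open variables, 11 fits only X (and all 5 values in {5, 6, 8, 10, 11} must be used), so X = 11.
U and Y between them cover only {6, 8} — a naked pair. Remove those values from W.
No further eliminations apply; U can still be any of 6, 8.

6, 8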